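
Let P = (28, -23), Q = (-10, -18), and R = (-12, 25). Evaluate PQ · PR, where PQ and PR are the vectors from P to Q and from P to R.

PQ = Q − P = (-38, 5)
PR = R − P = (-40, 48)
PQ · PR = (-38)·(-40) + 5·48 = 1520 + 240 = 1760

1760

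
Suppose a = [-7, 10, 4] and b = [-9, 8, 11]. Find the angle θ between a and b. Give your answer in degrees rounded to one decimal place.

26.8

a · b = (-7)·(-9) + 10·8 + 4·11 = 63 + 80 + 44 = 187
|a|² = 49 + 100 + 16 = 165,  |a| = √165 ≈ 12.845233
|b|² = 81 + 64 + 121 = 266,  |b| = √266 ≈ 16.309506
cos θ = 187 / (12.845233 · 16.309506) ≈ 0.89260
θ = arccos(0.89260) ≈ 26.8°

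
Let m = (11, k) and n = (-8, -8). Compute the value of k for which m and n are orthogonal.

-11

m · n = 11·(-8) + k·(-8) = -88 - 8k
Set equal to 0: -8k = 88, so k = -11.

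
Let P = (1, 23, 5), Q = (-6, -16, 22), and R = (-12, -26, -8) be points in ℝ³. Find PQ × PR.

PQ = (-7, -39, 17)
PR = (-13, -49, -13)
i: (-39)·(-13) - 17·(-49) = 507 - (-833) = 1340
j: 17·(-13) - (-7)·(-13) = -221 - 91 = -312
k: (-7)·(-49) - (-39)·(-13) = 343 - 507 = -164
PQ × PR = (1340, -312, -164)

(1340, -312, -164)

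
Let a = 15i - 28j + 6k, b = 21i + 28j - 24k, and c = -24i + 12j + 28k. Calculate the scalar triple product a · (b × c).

b × c:
i: 28·28 - (-24)·12 = 784 - (-288) = 1072
j: (-24)·(-24) - 21·28 = 576 - 588 = -12
k: 21·12 - 28·(-24) = 252 - (-672) = 924
b × c = (1072, -12, 924)
a · (b × c) = 15·1072 + (-28)·(-12) + 6·924 = 16080 + 336 + 5544 = 21960

21960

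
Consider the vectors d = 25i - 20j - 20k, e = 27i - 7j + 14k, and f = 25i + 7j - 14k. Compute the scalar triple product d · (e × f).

e × f:
i: (-7)·(-14) - 14·7 = 98 - 98 = 0
j: 14·25 - 27·(-14) = 350 - (-378) = 728
k: 27·7 - (-7)·25 = 189 - (-175) = 364
e × f = (0, 728, 364)
d · (e × f) = 25·0 + (-20)·728 + (-20)·364 = 0 - 14560 - 7280 = -21840

-21840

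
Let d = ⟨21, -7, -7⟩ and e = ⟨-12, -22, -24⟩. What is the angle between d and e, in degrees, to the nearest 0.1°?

d · e = 21·(-12) + (-7)·(-22) + (-7)·(-24) = -252 + 154 + 168 = 70
|d|² = 441 + 49 + 49 = 539,  |d| = √539 ≈ 23.216374
|e|² = 144 + 484 + 576 = 1204,  |e| = √1204 ≈ 34.698703
cos θ = 70 / (23.216374 · 34.698703) ≈ 0.08689
θ = arccos(0.08689) ≈ 85.0°

85.0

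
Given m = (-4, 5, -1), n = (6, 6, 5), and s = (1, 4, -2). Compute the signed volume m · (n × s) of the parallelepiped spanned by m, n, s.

195

n × s:
i: 6·(-2) - 5·4 = -12 - 20 = -32
j: 5·1 - 6·(-2) = 5 - (-12) = 17
k: 6·4 - 6·1 = 24 - 6 = 18
n × s = (-32, 17, 18)
m · (n × s) = (-4)·(-32) + 5·17 + (-1)·18 = 128 + 85 - 18 = 195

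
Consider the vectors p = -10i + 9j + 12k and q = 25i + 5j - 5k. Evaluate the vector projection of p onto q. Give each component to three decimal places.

p · q = (-10)·25 + 9·5 + 12·(-5) = -250 + 45 - 60 = -265
|q|² = 625 + 25 + 25 = 675
proj_q p = (-265/675) · (25, 5, -5) ≈ (-9.815, -1.963, 1.963)

(-9.815, -1.963, 1.963)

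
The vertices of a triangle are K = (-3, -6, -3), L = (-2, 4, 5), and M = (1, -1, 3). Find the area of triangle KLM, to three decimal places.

KL = (1, 10, 8),  KM = (4, 5, 6)
i: 10·6 - 8·5 = 60 - 40 = 20
j: 8·4 - 1·6 = 32 - 6 = 26
k: 1·5 - 10·4 = 5 - 40 = -35
KL × KM = (20, 26, -35)
|KL × KM| = √2301 ≈ 47.9687
area = ½ · 47.9687 ≈ 23.984

23.984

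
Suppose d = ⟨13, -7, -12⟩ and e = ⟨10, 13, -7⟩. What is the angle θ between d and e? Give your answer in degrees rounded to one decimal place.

d · e = 13·10 + (-7)·13 + (-12)·(-7) = 130 - 91 + 84 = 123
|d|² = 169 + 49 + 144 = 362,  |d| = √362 ≈ 19.026298
|e|² = 100 + 169 + 49 = 318,  |e| = √318 ≈ 17.832555
cos θ = 123 / (19.026298 · 17.832555) ≈ 0.36252
θ = arccos(0.36252) ≈ 68.7°

68.7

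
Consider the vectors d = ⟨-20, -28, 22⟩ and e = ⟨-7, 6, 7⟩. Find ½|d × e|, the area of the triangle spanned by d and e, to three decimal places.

i: (-28)·7 - 22·6 = -196 - 132 = -328
j: 22·(-7) - (-20)·7 = -154 - (-140) = -14
k: (-20)·6 - (-28)·(-7) = -120 - 196 = -316
d × e = (-328, -14, -316)
|d × e| = √((-328)² + (-14)² + (-316)²) = √207636 ≈ 455.6709
area = ½ · 455.6709 ≈ 227.835

227.835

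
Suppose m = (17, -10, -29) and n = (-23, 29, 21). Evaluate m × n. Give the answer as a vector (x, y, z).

i: (-10)·21 - (-29)·29 = -210 - (-841) = 631
j: (-29)·(-23) - 17·21 = 667 - 357 = 310
k: 17·29 - (-10)·(-23) = 493 - 230 = 263
m × n = (631, 310, 263)

(631, 310, 263)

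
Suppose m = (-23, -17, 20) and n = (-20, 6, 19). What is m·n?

738

m · n = (-23)·(-20) + (-17)·6 + 20·19 = 460 - 102 + 380 = 738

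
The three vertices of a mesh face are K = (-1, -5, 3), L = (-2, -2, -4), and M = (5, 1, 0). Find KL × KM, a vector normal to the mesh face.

KL = (-1, 3, -7)
KM = (6, 6, -3)
i: 3·(-3) - (-7)·6 = -9 - (-42) = 33
j: (-7)·6 - (-1)·(-3) = -42 - 3 = -45
k: (-1)·6 - 3·6 = -6 - 18 = -24
KL × KM = (33, -45, -24)

(33, -45, -24)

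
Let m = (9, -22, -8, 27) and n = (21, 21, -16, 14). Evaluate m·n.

m · n = 9·21 + (-22)·21 + (-8)·(-16) + 27·14 = 189 - 462 + 128 + 378 = 233

233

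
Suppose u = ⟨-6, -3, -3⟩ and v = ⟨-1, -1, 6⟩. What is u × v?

(-21, 39, 3)

i: (-3)·6 - (-3)·(-1) = -18 - 3 = -21
j: (-3)·(-1) - (-6)·6 = 3 - (-36) = 39
k: (-6)·(-1) - (-3)·(-1) = 6 - 3 = 3
u × v = (-21, 39, 3)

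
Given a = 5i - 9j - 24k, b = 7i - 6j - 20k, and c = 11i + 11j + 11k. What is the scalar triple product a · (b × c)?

b × c:
i: (-6)·11 - (-20)·11 = -66 - (-220) = 154
j: (-20)·11 - 7·11 = -220 - 77 = -297
k: 7·11 - (-6)·11 = 77 - (-66) = 143
b × c = (154, -297, 143)
a · (b × c) = 5·154 + (-9)·(-297) + (-24)·143 = 770 + 2673 - 3432 = 11

11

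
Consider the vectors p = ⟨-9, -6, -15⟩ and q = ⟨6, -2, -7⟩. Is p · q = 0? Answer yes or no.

p · q = (-9)·6 + (-6)·(-2) + (-15)·(-7) = -54 + 12 + 105 = 63
Nonzero, so the vectors are not orthogonal.

no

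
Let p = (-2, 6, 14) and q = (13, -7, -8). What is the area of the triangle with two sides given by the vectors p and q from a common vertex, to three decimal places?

i: 6·(-8) - 14·(-7) = -48 - (-98) = 50
j: 14·13 - (-2)·(-8) = 182 - 16 = 166
k: (-2)·(-7) - 6·13 = 14 - 78 = -64
p × q = (50, 166, -64)
|p × q| = √(50² + 166² + (-64)²) = √34152 ≈ 184.8026
area = ½ · 184.8026 ≈ 92.401

92.401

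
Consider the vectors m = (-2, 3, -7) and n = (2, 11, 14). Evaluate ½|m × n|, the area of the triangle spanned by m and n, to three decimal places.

i: 3·14 - (-7)·11 = 42 - (-77) = 119
j: (-7)·2 - (-2)·14 = -14 - (-28) = 14
k: (-2)·11 - 3·2 = -22 - 6 = -28
m × n = (119, 14, -28)
|m × n| = √(119² + 14² + (-28)²) = √15141 ≈ 123.0488
area = ½ · 123.0488 ≈ 61.524

61.524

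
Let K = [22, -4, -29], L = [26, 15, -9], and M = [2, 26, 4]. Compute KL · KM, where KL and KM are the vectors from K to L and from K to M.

1150

KL = L − K = (4, 19, 20)
KM = M − K = (-20, 30, 33)
KL · KM = 4·(-20) + 19·30 + 20·33 = -80 + 570 + 660 = 1150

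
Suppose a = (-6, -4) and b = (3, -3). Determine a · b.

a · b = (-6)·3 + (-4)·(-3) = -18 + 12 = -6

-6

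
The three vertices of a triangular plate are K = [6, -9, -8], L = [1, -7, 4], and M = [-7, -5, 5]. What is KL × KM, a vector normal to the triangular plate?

KL = (-5, 2, 12)
KM = (-13, 4, 13)
i: 2·13 - 12·4 = 26 - 48 = -22
j: 12·(-13) - (-5)·13 = -156 - (-65) = -91
k: (-5)·4 - 2·(-13) = -20 - (-26) = 6
KL × KM = (-22, -91, 6)

(-22, -91, 6)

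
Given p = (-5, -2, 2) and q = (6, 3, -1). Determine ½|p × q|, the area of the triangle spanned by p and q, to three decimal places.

i: (-2)·(-1) - 2·3 = 2 - 6 = -4
j: 2·6 - (-5)·(-1) = 12 - 5 = 7
k: (-5)·3 - (-2)·6 = -15 - (-12) = -3
p × q = (-4, 7, -3)
|p × q| = √((-4)² + 7² + (-3)²) = √74 ≈ 8.6023
area = ½ · 8.6023 ≈ 4.301

4.301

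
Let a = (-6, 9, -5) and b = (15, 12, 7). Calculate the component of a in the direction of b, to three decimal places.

-0.831

a · b = (-6)·15 + 9·12 + (-5)·7 = -90 + 108 - 35 = -17
|b| = √(225 + 144 + 49) = √418 ≈ 20.4450
comp_b a = -17 / √418 ≈ -0.831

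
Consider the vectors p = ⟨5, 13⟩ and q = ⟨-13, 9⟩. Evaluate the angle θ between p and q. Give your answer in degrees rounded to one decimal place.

p · q = 5·(-13) + 13·9 = -65 + 117 = 52
|p|² = 25 + 169 = 194,  |p| = √194 ≈ 13.928388
|q|² = 169 + 81 = 250,  |q| = √250 ≈ 15.811388
cos θ = 52 / (13.928388 · 15.811388) ≈ 0.23612
θ = arccos(0.23612) ≈ 76.3°

76.3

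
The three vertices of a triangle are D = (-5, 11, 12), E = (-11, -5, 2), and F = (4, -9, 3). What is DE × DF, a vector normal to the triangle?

(-56, -144, 264)

DE = (-6, -16, -10)
DF = (9, -20, -9)
i: (-16)·(-9) - (-10)·(-20) = 144 - 200 = -56
j: (-10)·9 - (-6)·(-9) = -90 - 54 = -144
k: (-6)·(-20) - (-16)·9 = 120 - (-144) = 264
DE × DF = (-56, -144, 264)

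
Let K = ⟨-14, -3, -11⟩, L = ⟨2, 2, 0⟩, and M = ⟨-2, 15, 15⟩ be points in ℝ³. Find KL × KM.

KL = (16, 5, 11)
KM = (12, 18, 26)
i: 5·26 - 11·18 = 130 - 198 = -68
j: 11·12 - 16·26 = 132 - 416 = -284
k: 16·18 - 5·12 = 288 - 60 = 228
KL × KM = (-68, -284, 228)

(-68, -284, 228)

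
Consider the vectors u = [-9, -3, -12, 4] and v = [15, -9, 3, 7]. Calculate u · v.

u · v = (-9)·15 + (-3)·(-9) + (-12)·3 + 4·7 = -135 + 27 - 36 + 28 = -116

-116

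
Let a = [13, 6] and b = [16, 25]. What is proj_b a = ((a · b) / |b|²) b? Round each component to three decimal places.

(6.502, 10.159)

a · b = 13·16 + 6·25 = 208 + 150 = 358
|b|² = 256 + 625 = 881
proj_b a = (358/881) · (16, 25) ≈ (6.502, 10.159)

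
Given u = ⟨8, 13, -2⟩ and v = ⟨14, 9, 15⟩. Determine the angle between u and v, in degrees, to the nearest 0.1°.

54.8

u · v = 8·14 + 13·9 + (-2)·15 = 112 + 117 - 30 = 199
|u|² = 64 + 169 + 4 = 237,  |u| = √237 ≈ 15.394804
|v|² = 196 + 81 + 225 = 502,  |v| = √502 ≈ 22.405357
cos θ = 199 / (15.394804 · 22.405357) ≈ 0.57694
θ = arccos(0.57694) ≈ 54.8°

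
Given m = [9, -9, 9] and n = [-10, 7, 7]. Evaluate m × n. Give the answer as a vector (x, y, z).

(-126, -153, -27)

i: (-9)·7 - 9·7 = -63 - 63 = -126
j: 9·(-10) - 9·7 = -90 - 63 = -153
k: 9·7 - (-9)·(-10) = 63 - 90 = -27
m × n = (-126, -153, -27)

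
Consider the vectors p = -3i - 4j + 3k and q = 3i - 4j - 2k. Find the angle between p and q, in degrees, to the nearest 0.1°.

p · q = (-3)·3 + (-4)·(-4) + 3·(-2) = -9 + 16 - 6 = 1
|p|² = 9 + 16 + 9 = 34,  |p| = √34 ≈ 5.830952
|q|² = 9 + 16 + 4 = 29,  |q| = √29 ≈ 5.385165
cos θ = 1 / (5.830952 · 5.385165) ≈ 0.03185
θ = arccos(0.03185) ≈ 88.2°

88.2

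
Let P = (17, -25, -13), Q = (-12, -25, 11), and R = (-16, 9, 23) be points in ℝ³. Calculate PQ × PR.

PQ = (-29, 0, 24)
PR = (-33, 34, 36)
i: 0·36 - 24·34 = 0 - 816 = -816
j: 24·(-33) - (-29)·36 = -792 - (-1044) = 252
k: (-29)·34 - 0·(-33) = -986 - 0 = -986
PQ × PR = (-816, 252, -986)

(-816, 252, -986)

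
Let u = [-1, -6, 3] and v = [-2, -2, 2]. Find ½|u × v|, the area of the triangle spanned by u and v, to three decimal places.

i: (-6)·2 - 3·(-2) = -12 - (-6) = -6
j: 3·(-2) - (-1)·2 = -6 - (-2) = -4
k: (-1)·(-2) - (-6)·(-2) = 2 - 12 = -10
u × v = (-6, -4, -10)
|u × v| = √((-6)² + (-4)² + (-10)²) = √152 ≈ 12.3288
area = ½ · 12.3288 ≈ 6.164

6.164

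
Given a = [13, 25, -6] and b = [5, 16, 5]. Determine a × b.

(221, -95, 83)

i: 25·5 - (-6)·16 = 125 - (-96) = 221
j: (-6)·5 - 13·5 = -30 - 65 = -95
k: 13·16 - 25·5 = 208 - 125 = 83
a × b = (221, -95, 83)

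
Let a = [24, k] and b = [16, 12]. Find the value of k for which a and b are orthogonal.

a · b = 24·16 + k·12 = 384 + 12k
Set equal to 0: 12k = -384, so k = -32.

-32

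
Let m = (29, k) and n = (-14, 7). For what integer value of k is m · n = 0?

58

m · n = 29·(-14) + k·7 = -406 + 7k
Set equal to 0: 7k = 406, so k = 58.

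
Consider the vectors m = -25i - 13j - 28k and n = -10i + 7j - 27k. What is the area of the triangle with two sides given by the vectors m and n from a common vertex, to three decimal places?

i: (-13)·(-27) - (-28)·7 = 351 - (-196) = 547
j: (-28)·(-10) - (-25)·(-27) = 280 - 675 = -395
k: (-25)·7 - (-13)·(-10) = -175 - 130 = -305
m × n = (547, -395, -305)
|m × n| = √(547² + (-395)² + (-305)²) = √548259 ≈ 740.4451
area = ½ · 740.4451 ≈ 370.223

370.223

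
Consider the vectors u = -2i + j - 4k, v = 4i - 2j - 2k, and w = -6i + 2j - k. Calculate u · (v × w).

v × w:
i: (-2)·(-1) - (-2)·2 = 2 - (-4) = 6
j: (-2)·(-6) - 4·(-1) = 12 - (-4) = 16
k: 4·2 - (-2)·(-6) = 8 - 12 = -4
v × w = (6, 16, -4)
u · (v × w) = (-2)·6 + 1·16 + (-4)·(-4) = -12 + 16 + 16 = 20

20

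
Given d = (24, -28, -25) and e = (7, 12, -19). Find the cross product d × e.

i: (-28)·(-19) - (-25)·12 = 532 - (-300) = 832
j: (-25)·7 - 24·(-19) = -175 - (-456) = 281
k: 24·12 - (-28)·7 = 288 - (-196) = 484
d × e = (832, 281, 484)

(832, 281, 484)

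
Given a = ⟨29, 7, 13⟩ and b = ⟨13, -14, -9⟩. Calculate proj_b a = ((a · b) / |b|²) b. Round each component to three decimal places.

(4.722, -5.085, -3.269)

a · b = 29·13 + 7·(-14) + 13·(-9) = 377 - 98 - 117 = 162
|b|² = 169 + 196 + 81 = 446
proj_b a = (162/446) · (13, -14, -9) ≈ (4.722, -5.085, -3.269)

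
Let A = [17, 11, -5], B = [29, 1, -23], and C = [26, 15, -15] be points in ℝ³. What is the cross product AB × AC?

(172, -42, 138)

AB = (12, -10, -18)
AC = (9, 4, -10)
i: (-10)·(-10) - (-18)·4 = 100 - (-72) = 172
j: (-18)·9 - 12·(-10) = -162 - (-120) = -42
k: 12·4 - (-10)·9 = 48 - (-90) = 138
AB × AC = (172, -42, 138)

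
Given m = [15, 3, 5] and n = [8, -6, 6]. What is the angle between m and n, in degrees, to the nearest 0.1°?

45.3

m · n = 15·8 + 3·(-6) + 5·6 = 120 - 18 + 30 = 132
|m|² = 225 + 9 + 25 = 259,  |m| = √259 ≈ 16.093477
|n|² = 64 + 36 + 36 = 136,  |n| = √136 ≈ 11.661904
cos θ = 132 / (16.093477 · 11.661904) ≈ 0.70332
θ = arccos(0.70332) ≈ 45.3°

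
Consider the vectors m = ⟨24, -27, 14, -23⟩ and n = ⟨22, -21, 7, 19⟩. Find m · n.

756

m · n = 24·22 + (-27)·(-21) + 14·7 + (-23)·19 = 528 + 567 + 98 - 437 = 756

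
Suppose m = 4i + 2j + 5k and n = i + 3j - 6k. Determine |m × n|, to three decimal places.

40.866

i: 2·(-6) - 5·3 = -12 - 15 = -27
j: 5·1 - 4·(-6) = 5 - (-24) = 29
k: 4·3 - 2·1 = 12 - 2 = 10
m × n = (-27, 29, 10)
|m × n| = √((-27)² + 29² + 10²) = √1670 ≈ 40.8656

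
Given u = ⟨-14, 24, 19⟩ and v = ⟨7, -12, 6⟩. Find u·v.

-272

u · v = (-14)·7 + 24·(-12) + 19·6 = -98 - 288 + 114 = -272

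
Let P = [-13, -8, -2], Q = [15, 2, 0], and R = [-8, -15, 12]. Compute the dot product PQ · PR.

PQ = Q − P = (28, 10, 2)
PR = R − P = (5, -7, 14)
PQ · PR = 28·5 + 10·(-7) + 2·14 = 140 - 70 + 28 = 98

98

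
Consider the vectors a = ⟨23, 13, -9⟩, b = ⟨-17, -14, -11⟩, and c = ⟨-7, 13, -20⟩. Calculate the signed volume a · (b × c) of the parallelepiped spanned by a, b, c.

9181

b × c:
i: (-14)·(-20) - (-11)·13 = 280 - (-143) = 423
j: (-11)·(-7) - (-17)·(-20) = 77 - 340 = -263
k: (-17)·13 - (-14)·(-7) = -221 - 98 = -319
b × c = (423, -263, -319)
a · (b × c) = 23·423 + 13·(-263) + (-9)·(-319) = 9729 - 3419 + 2871 = 9181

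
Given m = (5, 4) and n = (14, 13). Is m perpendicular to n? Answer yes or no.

m · n = 5·14 + 4·13 = 70 + 52 = 122
Nonzero, so the vectors are not orthogonal.

no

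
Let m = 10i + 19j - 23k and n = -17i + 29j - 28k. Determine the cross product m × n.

i: 19·(-28) - (-23)·29 = -532 - (-667) = 135
j: (-23)·(-17) - 10·(-28) = 391 - (-280) = 671
k: 10·29 - 19·(-17) = 290 - (-323) = 613
m × n = (135, 671, 613)

(135, 671, 613)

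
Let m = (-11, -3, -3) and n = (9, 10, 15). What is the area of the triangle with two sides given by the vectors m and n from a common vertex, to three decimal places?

80.867

i: (-3)·15 - (-3)·10 = -45 - (-30) = -15
j: (-3)·9 - (-11)·15 = -27 - (-165) = 138
k: (-11)·10 - (-3)·9 = -110 - (-27) = -83
m × n = (-15, 138, -83)
|m × n| = √((-15)² + 138² + (-83)²) = √26158 ≈ 161.7344
area = ½ · 161.7344 ≈ 80.867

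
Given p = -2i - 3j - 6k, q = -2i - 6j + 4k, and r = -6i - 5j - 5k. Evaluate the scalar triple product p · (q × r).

158

q × r:
i: (-6)·(-5) - 4·(-5) = 30 - (-20) = 50
j: 4·(-6) - (-2)·(-5) = -24 - 10 = -34
k: (-2)·(-5) - (-6)·(-6) = 10 - 36 = -26
q × r = (50, -34, -26)
p · (q × r) = (-2)·50 + (-3)·(-34) + (-6)·(-26) = -100 + 102 + 156 = 158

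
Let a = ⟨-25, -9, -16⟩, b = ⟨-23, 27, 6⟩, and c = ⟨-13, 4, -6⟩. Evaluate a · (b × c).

2450

b × c:
i: 27·(-6) - 6·4 = -162 - 24 = -186
j: 6·(-13) - (-23)·(-6) = -78 - 138 = -216
k: (-23)·4 - 27·(-13) = -92 - (-351) = 259
b × c = (-186, -216, 259)
a · (b × c) = (-25)·(-186) + (-9)·(-216) + (-16)·259 = 4650 + 1944 - 4144 = 2450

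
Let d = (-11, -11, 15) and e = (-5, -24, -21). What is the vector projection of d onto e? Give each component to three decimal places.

d · e = (-11)·(-5) + (-11)·(-24) + 15·(-21) = 55 + 264 - 315 = 4
|e|² = 25 + 576 + 441 = 1042
proj_e d = (4/1042) · (-5, -24, -21) ≈ (-0.019, -0.092, -0.081)

(-0.019, -0.092, -0.081)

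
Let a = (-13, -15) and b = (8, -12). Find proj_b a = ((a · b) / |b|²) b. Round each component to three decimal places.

a · b = (-13)·8 + (-15)·(-12) = -104 + 180 = 76
|b|² = 64 + 144 = 208
proj_b a = (76/208) · (8, -12) ≈ (2.923, -4.385)

(2.923, -4.385)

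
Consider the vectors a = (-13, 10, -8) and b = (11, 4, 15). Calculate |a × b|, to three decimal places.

266.115

i: 10·15 - (-8)·4 = 150 - (-32) = 182
j: (-8)·11 - (-13)·15 = -88 - (-195) = 107
k: (-13)·4 - 10·11 = -52 - 110 = -162
a × b = (182, 107, -162)
|a × b| = √(182² + 107² + (-162)²) = √70817 ≈ 266.1146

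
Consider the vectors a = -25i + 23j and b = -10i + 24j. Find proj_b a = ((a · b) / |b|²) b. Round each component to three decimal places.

(-11.864, 28.473)

a · b = (-25)·(-10) + 23·24 = 250 + 552 = 802
|b|² = 100 + 576 = 676
proj_b a = (802/676) · (-10, 24) ≈ (-11.864, 28.473)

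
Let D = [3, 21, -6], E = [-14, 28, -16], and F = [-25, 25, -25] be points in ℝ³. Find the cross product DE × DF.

(-93, -43, 128)

DE = (-17, 7, -10)
DF = (-28, 4, -19)
i: 7·(-19) - (-10)·4 = -133 - (-40) = -93
j: (-10)·(-28) - (-17)·(-19) = 280 - 323 = -43
k: (-17)·4 - 7·(-28) = -68 - (-196) = 128
DE × DF = (-93, -43, 128)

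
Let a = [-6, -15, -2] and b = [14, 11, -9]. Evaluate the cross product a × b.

i: (-15)·(-9) - (-2)·11 = 135 - (-22) = 157
j: (-2)·14 - (-6)·(-9) = -28 - 54 = -82
k: (-6)·11 - (-15)·14 = -66 - (-210) = 144
a × b = (157, -82, 144)

(157, -82, 144)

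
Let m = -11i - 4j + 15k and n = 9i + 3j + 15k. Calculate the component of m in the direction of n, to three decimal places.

m · n = (-11)·9 + (-4)·3 + 15·15 = -99 - 12 + 225 = 114
|n| = √(81 + 9 + 225) = √315 ≈ 17.7482
comp_n m = 114 / √315 ≈ 6.423

6.423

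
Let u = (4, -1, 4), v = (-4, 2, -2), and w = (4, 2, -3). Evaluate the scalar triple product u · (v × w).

-52

v × w:
i: 2·(-3) - (-2)·2 = -6 - (-4) = -2
j: (-2)·4 - (-4)·(-3) = -8 - 12 = -20
k: (-4)·2 - 2·4 = -8 - 8 = -16
v × w = (-2, -20, -16)
u · (v × w) = 4·(-2) + (-1)·(-20) + 4·(-16) = -8 + 20 - 64 = -52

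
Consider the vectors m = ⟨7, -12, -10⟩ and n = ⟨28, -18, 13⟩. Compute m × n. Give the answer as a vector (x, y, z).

i: (-12)·13 - (-10)·(-18) = -156 - 180 = -336
j: (-10)·28 - 7·13 = -280 - 91 = -371
k: 7·(-18) - (-12)·28 = -126 - (-336) = 210
m × n = (-336, -371, 210)

(-336, -371, 210)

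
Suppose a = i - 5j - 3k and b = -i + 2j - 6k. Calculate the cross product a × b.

(36, 9, -3)

i: (-5)·(-6) - (-3)·2 = 30 - (-6) = 36
j: (-3)·(-1) - 1·(-6) = 3 - (-6) = 9
k: 1·2 - (-5)·(-1) = 2 - 5 = -3
a × b = (36, 9, -3)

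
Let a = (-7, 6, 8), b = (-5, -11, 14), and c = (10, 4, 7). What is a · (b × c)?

2701

b × c:
i: (-11)·7 - 14·4 = -77 - 56 = -133
j: 14·10 - (-5)·7 = 140 - (-35) = 175
k: (-5)·4 - (-11)·10 = -20 - (-110) = 90
b × c = (-133, 175, 90)
a · (b × c) = (-7)·(-133) + 6·175 + 8·90 = 931 + 1050 + 720 = 2701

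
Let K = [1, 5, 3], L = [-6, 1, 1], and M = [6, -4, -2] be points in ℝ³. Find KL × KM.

KL = (-7, -4, -2)
KM = (5, -9, -5)
i: (-4)·(-5) - (-2)·(-9) = 20 - 18 = 2
j: (-2)·5 - (-7)·(-5) = -10 - 35 = -45
k: (-7)·(-9) - (-4)·5 = 63 - (-20) = 83
KL × KM = (2, -45, 83)

(2, -45, 83)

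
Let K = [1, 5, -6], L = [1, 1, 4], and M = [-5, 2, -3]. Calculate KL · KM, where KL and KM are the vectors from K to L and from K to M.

42

KL = L − K = (0, -4, 10)
KM = M − K = (-6, -3, 3)
KL · KM = 0·(-6) + (-4)·(-3) + 10·3 = 0 + 12 + 30 = 42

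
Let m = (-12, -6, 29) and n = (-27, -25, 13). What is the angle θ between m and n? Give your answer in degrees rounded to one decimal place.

m · n = (-12)·(-27) + (-6)·(-25) + 29·13 = 324 + 150 + 377 = 851
|m|² = 144 + 36 + 841 = 1021,  |m| = √1021 ≈ 31.953091
|n|² = 729 + 625 + 169 = 1523,  |n| = √1523 ≈ 39.025633
cos θ = 851 / (31.953091 · 39.025633) ≈ 0.68244
θ = arccos(0.68244) ≈ 47.0°

47.0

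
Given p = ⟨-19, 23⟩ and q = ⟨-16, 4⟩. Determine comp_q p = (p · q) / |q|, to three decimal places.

24.011

p · q = (-19)·(-16) + 23·4 = 304 + 92 = 396
|q| = √(256 + 16) = √272 ≈ 16.4924
comp_q p = 396 / √272 ≈ 24.011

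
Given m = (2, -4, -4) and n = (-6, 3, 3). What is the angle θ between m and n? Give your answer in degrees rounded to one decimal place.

m · n = 2·(-6) + (-4)·3 + (-4)·3 = -12 - 12 - 12 = -36
|m|² = 4 + 16 + 16 = 36,  |m| = √36 ≈ 6.000000
|n|² = 36 + 9 + 9 = 54,  |n| = √54 ≈ 7.348469
cos θ = -36 / (6.000000 · 7.348469) ≈ -0.81650
θ = arccos(-0.81650) ≈ 144.7°

144.7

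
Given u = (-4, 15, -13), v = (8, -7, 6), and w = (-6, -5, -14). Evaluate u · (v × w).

v × w:
i: (-7)·(-14) - 6·(-5) = 98 - (-30) = 128
j: 6·(-6) - 8·(-14) = -36 - (-112) = 76
k: 8·(-5) - (-7)·(-6) = -40 - 42 = -82
v × w = (128, 76, -82)
u · (v × w) = (-4)·128 + 15·76 + (-13)·(-82) = -512 + 1140 + 1066 = 1694

1694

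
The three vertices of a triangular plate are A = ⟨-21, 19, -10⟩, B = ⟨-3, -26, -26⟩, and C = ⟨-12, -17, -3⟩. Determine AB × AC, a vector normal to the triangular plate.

(-891, -270, -243)

AB = (18, -45, -16)
AC = (9, -36, 7)
i: (-45)·7 - (-16)·(-36) = -315 - 576 = -891
j: (-16)·9 - 18·7 = -144 - 126 = -270
k: 18·(-36) - (-45)·9 = -648 - (-405) = -243
AB × AC = (-891, -270, -243)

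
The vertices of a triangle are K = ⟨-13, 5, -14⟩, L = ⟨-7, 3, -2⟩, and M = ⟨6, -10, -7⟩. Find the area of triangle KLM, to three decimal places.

KL = (6, -2, 12),  KM = (19, -15, 7)
i: (-2)·7 - 12·(-15) = -14 - (-180) = 166
j: 12·19 - 6·7 = 228 - 42 = 186
k: 6·(-15) - (-2)·19 = -90 - (-38) = -52
KL × KM = (166, 186, -52)
|KL × KM| = √64856 ≈ 254.6684
area = ½ · 254.6684 ≈ 127.334

127.334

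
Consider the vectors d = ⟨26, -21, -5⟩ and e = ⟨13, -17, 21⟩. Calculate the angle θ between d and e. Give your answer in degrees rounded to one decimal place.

d · e = 26·13 + (-21)·(-17) + (-5)·21 = 338 + 357 - 105 = 590
|d|² = 676 + 441 + 25 = 1142,  |d| = √1142 ≈ 33.793490
|e|² = 169 + 289 + 441 = 899,  |e| = √899 ≈ 29.983329
cos θ = 590 / (33.793490 · 29.983329) ≈ 0.58229
θ = arccos(0.58229) ≈ 54.4°

54.4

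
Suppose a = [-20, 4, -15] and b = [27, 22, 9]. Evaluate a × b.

(366, -225, -548)

i: 4·9 - (-15)·22 = 36 - (-330) = 366
j: (-15)·27 - (-20)·9 = -405 - (-180) = -225
k: (-20)·22 - 4·27 = -440 - 108 = -548
a × b = (366, -225, -548)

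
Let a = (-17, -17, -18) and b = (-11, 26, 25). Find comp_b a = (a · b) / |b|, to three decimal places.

a · b = (-17)·(-11) + (-17)·26 + (-18)·25 = 187 - 442 - 450 = -705
|b| = √(121 + 676 + 625) = √1422 ≈ 37.7094
comp_b a = -705 / √1422 ≈ -18.696

-18.696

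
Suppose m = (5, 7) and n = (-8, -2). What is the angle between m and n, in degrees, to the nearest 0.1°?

139.6

m · n = 5·(-8) + 7·(-2) = -40 - 14 = -54
|m|² = 25 + 49 = 74,  |m| = √74 ≈ 8.602325
|n|² = 64 + 4 = 68,  |n| = √68 ≈ 8.246211
cos θ = -54 / (8.602325 · 8.246211) ≈ -0.76124
θ = arccos(-0.76124) ≈ 139.6°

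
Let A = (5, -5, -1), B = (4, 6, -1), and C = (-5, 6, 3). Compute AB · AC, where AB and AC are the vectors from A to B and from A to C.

AB = B − A = (-1, 11, 0)
AC = C − A = (-10, 11, 4)
AB · AC = (-1)·(-10) + 11·11 + 0·4 = 10 + 121 + 0 = 131

131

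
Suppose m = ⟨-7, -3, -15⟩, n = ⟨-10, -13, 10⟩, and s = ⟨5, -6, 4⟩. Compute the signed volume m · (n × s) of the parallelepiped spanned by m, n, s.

n × s:
i: (-13)·4 - 10·(-6) = -52 - (-60) = 8
j: 10·5 - (-10)·4 = 50 - (-40) = 90
k: (-10)·(-6) - (-13)·5 = 60 - (-65) = 125
n × s = (8, 90, 125)
m · (n × s) = (-7)·8 + (-3)·90 + (-15)·125 = -56 - 270 - 1875 = -2201

-2201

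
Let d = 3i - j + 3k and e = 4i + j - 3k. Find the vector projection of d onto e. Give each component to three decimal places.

(0.308, 0.077, -0.231)

d · e = 3·4 + (-1)·1 + 3·(-3) = 12 - 1 - 9 = 2
|e|² = 16 + 1 + 9 = 26
proj_e d = (2/26) · (4, 1, -3) ≈ (0.308, 0.077, -0.231)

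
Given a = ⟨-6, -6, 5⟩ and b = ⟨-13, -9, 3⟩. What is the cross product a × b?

i: (-6)·3 - 5·(-9) = -18 - (-45) = 27
j: 5·(-13) - (-6)·3 = -65 - (-18) = -47
k: (-6)·(-9) - (-6)·(-13) = 54 - 78 = -24
a × b = (27, -47, -24)

(27, -47, -24)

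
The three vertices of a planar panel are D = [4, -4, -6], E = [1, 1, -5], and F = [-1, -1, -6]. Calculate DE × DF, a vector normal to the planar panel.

(-3, -5, 16)

DE = (-3, 5, 1)
DF = (-5, 3, 0)
i: 5·0 - 1·3 = 0 - 3 = -3
j: 1·(-5) - (-3)·0 = -5 - 0 = -5
k: (-3)·3 - 5·(-5) = -9 - (-25) = 16
DE × DF = (-3, -5, 16)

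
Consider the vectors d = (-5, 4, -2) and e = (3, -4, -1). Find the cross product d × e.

(-12, -11, 8)

i: 4·(-1) - (-2)·(-4) = -4 - 8 = -12
j: (-2)·3 - (-5)·(-1) = -6 - 5 = -11
k: (-5)·(-4) - 4·3 = 20 - 12 = 8
d × e = (-12, -11, 8)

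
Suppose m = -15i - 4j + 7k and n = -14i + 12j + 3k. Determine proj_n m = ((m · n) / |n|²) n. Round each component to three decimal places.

m · n = (-15)·(-14) + (-4)·12 + 7·3 = 210 - 48 + 21 = 183
|n|² = 196 + 144 + 9 = 349
proj_n m = (183/349) · (-14, 12, 3) ≈ (-7.341, 6.292, 1.573)

(-7.341, 6.292, 1.573)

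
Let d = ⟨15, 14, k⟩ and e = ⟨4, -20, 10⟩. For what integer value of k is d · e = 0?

22

d · e = 15·4 + 14·(-20) + k·10 = -220 + 10k
Set equal to 0: 10k = 220, so k = 22.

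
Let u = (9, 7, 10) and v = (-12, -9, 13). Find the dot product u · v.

u · v = 9·(-12) + 7·(-9) + 10·13 = -108 - 63 + 130 = -41

-41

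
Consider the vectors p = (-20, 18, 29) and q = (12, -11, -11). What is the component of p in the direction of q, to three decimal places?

-38.530

p · q = (-20)·12 + 18·(-11) + 29·(-11) = -240 - 198 - 319 = -757
|q| = √(144 + 121 + 121) = √386 ≈ 19.6469
comp_q p = -757 / √386 ≈ -38.530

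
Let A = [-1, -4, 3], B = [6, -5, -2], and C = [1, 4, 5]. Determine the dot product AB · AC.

AB = B − A = (7, -1, -5)
AC = C − A = (2, 8, 2)
AB · AC = 7·2 + (-1)·8 + (-5)·2 = 14 - 8 - 10 = -4

-4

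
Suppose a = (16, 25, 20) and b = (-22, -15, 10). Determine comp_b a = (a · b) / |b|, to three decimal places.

a · b = 16·(-22) + 25·(-15) + 20·10 = -352 - 375 + 200 = -527
|b| = √(484 + 225 + 100) = √809 ≈ 28.4429
comp_b a = -527 / √809 ≈ -18.528

-18.528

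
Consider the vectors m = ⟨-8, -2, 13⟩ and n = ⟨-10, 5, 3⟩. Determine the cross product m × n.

i: (-2)·3 - 13·5 = -6 - 65 = -71
j: 13·(-10) - (-8)·3 = -130 - (-24) = -106
k: (-8)·5 - (-2)·(-10) = -40 - 20 = -60
m × n = (-71, -106, -60)

(-71, -106, -60)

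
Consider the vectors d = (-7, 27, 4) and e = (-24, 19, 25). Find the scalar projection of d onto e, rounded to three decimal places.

19.761

d · e = (-7)·(-24) + 27·19 + 4·25 = 168 + 513 + 100 = 781
|e| = √(576 + 361 + 625) = √1562 ≈ 39.5221
comp_e d = 781 / √1562 ≈ 19.761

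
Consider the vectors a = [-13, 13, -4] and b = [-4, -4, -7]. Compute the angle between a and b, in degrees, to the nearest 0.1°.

a · b = (-13)·(-4) + 13·(-4) + (-4)·(-7) = 52 - 52 + 28 = 28
|a|² = 169 + 169 + 16 = 354,  |a| = √354 ≈ 18.814888
|b|² = 16 + 16 + 49 = 81,  |b| = √81 ≈ 9.000000
cos θ = 28 / (18.814888 · 9.000000) ≈ 0.16535
θ = arccos(0.16535) ≈ 80.5°

80.5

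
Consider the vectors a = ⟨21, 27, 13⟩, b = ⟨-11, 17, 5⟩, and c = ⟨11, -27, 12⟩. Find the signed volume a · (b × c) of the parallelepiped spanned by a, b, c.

b × c:
i: 17·12 - 5·(-27) = 204 - (-135) = 339
j: 5·11 - (-11)·12 = 55 - (-132) = 187
k: (-11)·(-27) - 17·11 = 297 - 187 = 110
b × c = (339, 187, 110)
a · (b × c) = 21·339 + 27·187 + 13·110 = 7119 + 5049 + 1430 = 13598

13598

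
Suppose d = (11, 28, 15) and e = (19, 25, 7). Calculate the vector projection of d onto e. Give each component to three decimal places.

(18.614, 24.493, 6.858)

d · e = 11·19 + 28·25 + 15·7 = 209 + 700 + 105 = 1014
|e|² = 361 + 625 + 49 = 1035
proj_e d = (1014/1035) · (19, 25, 7) ≈ (18.614, 24.493, 6.858)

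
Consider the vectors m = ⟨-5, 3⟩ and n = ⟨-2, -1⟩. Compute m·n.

7

m · n = (-5)·(-2) + 3·(-1) = 10 - 3 = 7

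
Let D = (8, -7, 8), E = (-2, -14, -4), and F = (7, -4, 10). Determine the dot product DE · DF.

-35

DE = E − D = (-10, -7, -12)
DF = F − D = (-1, 3, 2)
DE · DF = (-10)·(-1) + (-7)·3 + (-12)·2 = 10 - 21 - 24 = -35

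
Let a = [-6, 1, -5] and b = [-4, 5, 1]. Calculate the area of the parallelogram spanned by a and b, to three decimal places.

45.033

i: 1·1 - (-5)·5 = 1 - (-25) = 26
j: (-5)·(-4) - (-6)·1 = 20 - (-6) = 26
k: (-6)·5 - 1·(-4) = -30 - (-4) = -26
a × b = (26, 26, -26)
|a × b| = √(26² + 26² + (-26)²) = √2028 ≈ 45.0333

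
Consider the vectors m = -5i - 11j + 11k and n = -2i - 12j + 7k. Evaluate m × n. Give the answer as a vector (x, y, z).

(55, 13, 38)

i: (-11)·7 - 11·(-12) = -77 - (-132) = 55
j: 11·(-2) - (-5)·7 = -22 - (-35) = 13
k: (-5)·(-12) - (-11)·(-2) = 60 - 22 = 38
m × n = (55, 13, 38)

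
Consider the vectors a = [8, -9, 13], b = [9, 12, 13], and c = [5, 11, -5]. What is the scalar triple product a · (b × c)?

-2107

b × c:
i: 12·(-5) - 13·11 = -60 - 143 = -203
j: 13·5 - 9·(-5) = 65 - (-45) = 110
k: 9·11 - 12·5 = 99 - 60 = 39
b × c = (-203, 110, 39)
a · (b × c) = 8·(-203) + (-9)·110 + 13·39 = -1624 - 990 + 507 = -2107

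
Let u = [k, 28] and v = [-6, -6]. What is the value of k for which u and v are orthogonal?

u · v = k·(-6) + 28·(-6) = -168 - 6k
Set equal to 0: -6k = 168, so k = -28.

-28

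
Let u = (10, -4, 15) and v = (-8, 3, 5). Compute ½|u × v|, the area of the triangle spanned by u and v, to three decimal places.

91.007

i: (-4)·5 - 15·3 = -20 - 45 = -65
j: 15·(-8) - 10·5 = -120 - 50 = -170
k: 10·3 - (-4)·(-8) = 30 - 32 = -2
u × v = (-65, -170, -2)
|u × v| = √((-65)² + (-170)² + (-2)²) = √33129 ≈ 182.0137
area = ½ · 182.0137 ≈ 91.007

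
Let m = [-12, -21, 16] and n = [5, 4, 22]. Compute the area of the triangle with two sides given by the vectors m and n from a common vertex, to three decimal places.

315.540

i: (-21)·22 - 16·4 = -462 - 64 = -526
j: 16·5 - (-12)·22 = 80 - (-264) = 344
k: (-12)·4 - (-21)·5 = -48 - (-105) = 57
m × n = (-526, 344, 57)
|m × n| = √((-526)² + 344² + 57²) = √398261 ≈ 631.0792
area = ½ · 631.0792 ≈ 315.540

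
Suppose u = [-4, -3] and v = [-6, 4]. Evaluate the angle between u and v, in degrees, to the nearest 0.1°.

u · v = (-4)·(-6) + (-3)·4 = 24 - 12 = 12
|u|² = 16 + 9 = 25,  |u| = √25 ≈ 5.000000
|v|² = 36 + 16 = 52,  |v| = √52 ≈ 7.211103
cos θ = 12 / (5.000000 · 7.211103) ≈ 0.33282
θ = arccos(0.33282) ≈ 70.6°

70.6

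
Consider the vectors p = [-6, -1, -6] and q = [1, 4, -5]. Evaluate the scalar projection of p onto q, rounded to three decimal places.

p · q = (-6)·1 + (-1)·4 + (-6)·(-5) = -6 - 4 + 30 = 20
|q| = √(1 + 16 + 25) = √42 ≈ 6.4807
comp_q p = 20 / √42 ≈ 3.086

3.086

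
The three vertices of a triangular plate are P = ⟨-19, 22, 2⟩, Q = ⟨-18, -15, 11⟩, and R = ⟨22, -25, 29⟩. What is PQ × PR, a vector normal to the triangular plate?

(-576, 342, 1470)

PQ = (1, -37, 9)
PR = (41, -47, 27)
i: (-37)·27 - 9·(-47) = -999 - (-423) = -576
j: 9·41 - 1·27 = 369 - 27 = 342
k: 1·(-47) - (-37)·41 = -47 - (-1517) = 1470
PQ × PR = (-576, 342, 1470)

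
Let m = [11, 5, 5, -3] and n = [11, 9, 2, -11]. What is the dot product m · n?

209

m · n = 11·11 + 5·9 + 5·2 + (-3)·(-11) = 121 + 45 + 10 + 33 = 209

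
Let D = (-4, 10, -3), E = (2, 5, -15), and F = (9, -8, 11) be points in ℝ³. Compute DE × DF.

(-286, -240, -43)

DE = (6, -5, -12)
DF = (13, -18, 14)
i: (-5)·14 - (-12)·(-18) = -70 - 216 = -286
j: (-12)·13 - 6·14 = -156 - 84 = -240
k: 6·(-18) - (-5)·13 = -108 - (-65) = -43
DE × DF = (-286, -240, -43)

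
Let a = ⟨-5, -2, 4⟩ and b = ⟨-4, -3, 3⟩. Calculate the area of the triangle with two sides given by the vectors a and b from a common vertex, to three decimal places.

i: (-2)·3 - 4·(-3) = -6 - (-12) = 6
j: 4·(-4) - (-5)·3 = -16 - (-15) = -1
k: (-5)·(-3) - (-2)·(-4) = 15 - 8 = 7
a × b = (6, -1, 7)
|a × b| = √(6² + (-1)² + 7²) = √86 ≈ 9.2736
area = ½ · 9.2736 ≈ 4.637

4.637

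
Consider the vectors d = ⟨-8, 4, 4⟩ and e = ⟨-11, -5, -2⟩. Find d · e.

d · e = (-8)·(-11) + 4·(-5) + 4·(-2) = 88 - 20 - 8 = 60

60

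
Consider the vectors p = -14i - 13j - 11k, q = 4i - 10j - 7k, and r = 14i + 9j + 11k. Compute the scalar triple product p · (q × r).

568

q × r:
i: (-10)·11 - (-7)·9 = -110 - (-63) = -47
j: (-7)·14 - 4·11 = -98 - 44 = -142
k: 4·9 - (-10)·14 = 36 - (-140) = 176
q × r = (-47, -142, 176)
p · (q × r) = (-14)·(-47) + (-13)·(-142) + (-11)·176 = 658 + 1846 - 1936 = 568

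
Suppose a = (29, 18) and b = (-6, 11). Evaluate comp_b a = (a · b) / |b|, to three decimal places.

1.915

a · b = 29·(-6) + 18·11 = -174 + 198 = 24
|b| = √(36 + 121) = √157 ≈ 12.5300
comp_b a = 24 / √157 ≈ 1.915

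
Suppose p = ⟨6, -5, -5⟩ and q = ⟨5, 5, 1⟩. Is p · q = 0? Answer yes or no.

p · q = 6·5 + (-5)·5 + (-5)·1 = 30 - 25 - 5 = 0
Zero, so the vectors are orthogonal.

yes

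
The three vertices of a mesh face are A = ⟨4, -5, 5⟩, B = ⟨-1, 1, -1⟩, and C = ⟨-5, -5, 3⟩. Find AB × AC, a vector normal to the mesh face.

(-12, 44, 54)

AB = (-5, 6, -6)
AC = (-9, 0, -2)
i: 6·(-2) - (-6)·0 = -12 - 0 = -12
j: (-6)·(-9) - (-5)·(-2) = 54 - 10 = 44
k: (-5)·0 - 6·(-9) = 0 - (-54) = 54
AB × AC = (-12, 44, 54)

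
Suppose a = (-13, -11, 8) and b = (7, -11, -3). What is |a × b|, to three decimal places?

i: (-11)·(-3) - 8·(-11) = 33 - (-88) = 121
j: 8·7 - (-13)·(-3) = 56 - 39 = 17
k: (-13)·(-11) - (-11)·7 = 143 - (-77) = 220
a × b = (121, 17, 220)
|a × b| = √(121² + 17² + 220²) = √63330 ≈ 251.6545

251.655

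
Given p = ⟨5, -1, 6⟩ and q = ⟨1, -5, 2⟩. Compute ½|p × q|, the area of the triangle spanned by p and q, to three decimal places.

i: (-1)·2 - 6·(-5) = -2 - (-30) = 28
j: 6·1 - 5·2 = 6 - 10 = -4
k: 5·(-5) - (-1)·1 = -25 - (-1) = -24
p × q = (28, -4, -24)
|p × q| = √(28² + (-4)² + (-24)²) = √1376 ≈ 37.0945
area = ½ · 37.0945 ≈ 18.547

18.547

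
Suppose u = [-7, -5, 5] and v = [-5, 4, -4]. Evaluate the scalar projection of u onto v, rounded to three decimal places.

u · v = (-7)·(-5) + (-5)·4 + 5·(-4) = 35 - 20 - 20 = -5
|v| = √(25 + 16 + 16) = √57 ≈ 7.5498
comp_v u = -5 / √57 ≈ -0.662

-0.662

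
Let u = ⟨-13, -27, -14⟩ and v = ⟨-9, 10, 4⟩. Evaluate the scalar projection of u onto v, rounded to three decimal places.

-14.891

u · v = (-13)·(-9) + (-27)·10 + (-14)·4 = 117 - 270 - 56 = -209
|v| = √(81 + 100 + 16) = √197 ≈ 14.0357
comp_v u = -209 / √197 ≈ -14.891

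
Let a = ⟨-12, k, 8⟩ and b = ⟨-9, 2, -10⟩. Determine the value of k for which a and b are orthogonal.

-14

a · b = (-12)·(-9) + k·2 + 8·(-10) = 28 + 2k
Set equal to 0: 2k = -28, so k = -14.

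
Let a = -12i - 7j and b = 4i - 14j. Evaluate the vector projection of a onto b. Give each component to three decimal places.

a · b = (-12)·4 + (-7)·(-14) = -48 + 98 = 50
|b|² = 16 + 196 = 212
proj_b a = (50/212) · (4, -14) ≈ (0.943, -3.302)

(0.943, -3.302)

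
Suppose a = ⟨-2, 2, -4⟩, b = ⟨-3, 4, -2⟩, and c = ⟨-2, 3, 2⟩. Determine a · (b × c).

-4

b × c:
i: 4·2 - (-2)·3 = 8 - (-6) = 14
j: (-2)·(-2) - (-3)·2 = 4 - (-6) = 10
k: (-3)·3 - 4·(-2) = -9 - (-8) = -1
b × c = (14, 10, -1)
a · (b × c) = (-2)·14 + 2·10 + (-4)·(-1) = -28 + 20 + 4 = -4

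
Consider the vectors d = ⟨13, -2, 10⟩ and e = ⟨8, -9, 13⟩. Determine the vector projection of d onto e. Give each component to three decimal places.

(6.420, -7.223, 10.433)

d · e = 13·8 + (-2)·(-9) + 10·13 = 104 + 18 + 130 = 252
|e|² = 64 + 81 + 169 = 314
proj_e d = (252/314) · (8, -9, 13) ≈ (6.420, -7.223, 10.433)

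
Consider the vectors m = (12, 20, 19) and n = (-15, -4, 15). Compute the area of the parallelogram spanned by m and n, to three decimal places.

648.926

i: 20·15 - 19·(-4) = 300 - (-76) = 376
j: 19·(-15) - 12·15 = -285 - 180 = -465
k: 12·(-4) - 20·(-15) = -48 - (-300) = 252
m × n = (376, -465, 252)
|m × n| = √(376² + (-465)² + 252²) = √421105 ≈ 648.9260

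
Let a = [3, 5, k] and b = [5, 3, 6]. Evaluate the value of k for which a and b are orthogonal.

-5

a · b = 3·5 + 5·3 + k·6 = 30 + 6k
Set equal to 0: 6k = -30, so k = -5.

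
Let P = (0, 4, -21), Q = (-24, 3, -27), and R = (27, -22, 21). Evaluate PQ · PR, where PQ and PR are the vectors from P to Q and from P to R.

-874

PQ = Q − P = (-24, -1, -6)
PR = R − P = (27, -26, 42)
PQ · PR = (-24)·27 + (-1)·(-26) + (-6)·42 = -648 + 26 - 252 = -874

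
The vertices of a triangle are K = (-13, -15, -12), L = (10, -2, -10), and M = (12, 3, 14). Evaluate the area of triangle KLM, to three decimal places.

316.002

KL = (23, 13, 2),  KM = (25, 18, 26)
i: 13·26 - 2·18 = 338 - 36 = 302
j: 2·25 - 23·26 = 50 - 598 = -548
k: 23·18 - 13·25 = 414 - 325 = 89
KL × KM = (302, -548, 89)
|KL × KM| = √399429 ≈ 632.0040
area = ½ · 632.0040 ≈ 316.002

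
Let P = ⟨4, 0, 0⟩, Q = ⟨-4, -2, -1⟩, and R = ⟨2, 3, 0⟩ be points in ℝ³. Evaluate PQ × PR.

PQ = (-8, -2, -1)
PR = (-2, 3, 0)
i: (-2)·0 - (-1)·3 = 0 - (-3) = 3
j: (-1)·(-2) - (-8)·0 = 2 - 0 = 2
k: (-8)·3 - (-2)·(-2) = -24 - 4 = -28
PQ × PR = (3, 2, -28)

(3, 2, -28)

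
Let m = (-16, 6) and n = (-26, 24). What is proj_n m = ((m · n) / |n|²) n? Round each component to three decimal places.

m · n = (-16)·(-26) + 6·24 = 416 + 144 = 560
|n|² = 676 + 576 = 1252
proj_n m = (560/1252) · (-26, 24) ≈ (-11.629, 10.735)

(-11.629, 10.735)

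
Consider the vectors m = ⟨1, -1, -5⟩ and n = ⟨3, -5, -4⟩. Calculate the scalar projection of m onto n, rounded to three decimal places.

m · n = 1·3 + (-1)·(-5) + (-5)·(-4) = 3 + 5 + 20 = 28
|n| = √(9 + 25 + 16) = √50 ≈ 7.0711
comp_n m = 28 / √50 ≈ 3.960

3.960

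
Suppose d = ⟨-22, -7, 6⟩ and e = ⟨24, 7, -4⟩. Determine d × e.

(-14, 56, 14)

i: (-7)·(-4) - 6·7 = 28 - 42 = -14
j: 6·24 - (-22)·(-4) = 144 - 88 = 56
k: (-22)·7 - (-7)·24 = -154 - (-168) = 14
d × e = (-14, 56, 14)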